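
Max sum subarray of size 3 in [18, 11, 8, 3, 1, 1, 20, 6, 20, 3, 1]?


[0:3]: 37
[1:4]: 22
[2:5]: 12
[3:6]: 5
[4:7]: 22
[5:8]: 27
[6:9]: 46
[7:10]: 29
[8:11]: 24

Max: 46 at [6:9]


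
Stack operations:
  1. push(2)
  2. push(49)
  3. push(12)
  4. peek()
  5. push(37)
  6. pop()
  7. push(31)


push(2) -> [2]
push(49) -> [2, 49]
push(12) -> [2, 49, 12]
peek()->12
push(37) -> [2, 49, 12, 37]
pop()->37, [2, 49, 12]
push(31) -> [2, 49, 12, 31]

Final stack: [2, 49, 12, 31]


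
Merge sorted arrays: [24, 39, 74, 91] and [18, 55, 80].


Take 18 from B
Take 24 from A
Take 39 from A
Take 55 from B
Take 74 from A
Take 80 from B

Merged: [18, 24, 39, 55, 74, 80, 91]


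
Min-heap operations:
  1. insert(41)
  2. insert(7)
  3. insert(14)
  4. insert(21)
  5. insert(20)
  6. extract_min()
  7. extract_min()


insert(41) -> [41]
insert(7) -> [7, 41]
insert(14) -> [7, 41, 14]
insert(21) -> [7, 21, 14, 41]
insert(20) -> [7, 20, 14, 41, 21]
extract_min()->7, [14, 20, 21, 41]
extract_min()->14, [20, 41, 21]

Final heap: [20, 41, 21]


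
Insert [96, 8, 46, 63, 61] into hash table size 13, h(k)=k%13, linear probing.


Insert 96: h=5 -> slot 5
Insert 8: h=8 -> slot 8
Insert 46: h=7 -> slot 7
Insert 63: h=11 -> slot 11
Insert 61: h=9 -> slot 9

Table: [None, None, None, None, None, 96, None, 46, 8, 61, None, 63, None]


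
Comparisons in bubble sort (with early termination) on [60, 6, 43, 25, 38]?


Algorithm: bubble sort (with early termination)
Input: [60, 6, 43, 25, 38]
Sorted: [6, 25, 38, 43, 60]

9


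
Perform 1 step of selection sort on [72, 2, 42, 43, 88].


Initial: [72, 2, 42, 43, 88]
Step 1: min=2 at 1
  Swap: [2, 72, 42, 43, 88]

After 1 step: [2, 72, 42, 43, 88]


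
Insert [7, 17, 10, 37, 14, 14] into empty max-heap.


Insert 7: [7]
Insert 17: [17, 7]
Insert 10: [17, 7, 10]
Insert 37: [37, 17, 10, 7]
Insert 14: [37, 17, 10, 7, 14]
Insert 14: [37, 17, 14, 7, 14, 10]

Final heap: [37, 17, 14, 7, 14, 10]


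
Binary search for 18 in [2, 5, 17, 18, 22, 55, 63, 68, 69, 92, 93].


Step 1: lo=0, hi=10, mid=5, val=55
Step 2: lo=0, hi=4, mid=2, val=17
Step 3: lo=3, hi=4, mid=3, val=18

Found at index 3


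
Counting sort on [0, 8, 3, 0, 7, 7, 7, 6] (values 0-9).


Input: [0, 8, 3, 0, 7, 7, 7, 6]
Counts: [2, 0, 0, 1, 0, 0, 1, 3, 1, 0]

Sorted: [0, 0, 3, 6, 7, 7, 7, 8]


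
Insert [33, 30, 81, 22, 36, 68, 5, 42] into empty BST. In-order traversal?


Insert 33: root
Insert 30: L from 33
Insert 81: R from 33
Insert 22: L from 33 -> L from 30
Insert 36: R from 33 -> L from 81
Insert 68: R from 33 -> L from 81 -> R from 36
Insert 5: L from 33 -> L from 30 -> L from 22
Insert 42: R from 33 -> L from 81 -> R from 36 -> L from 68

In-order: [5, 22, 30, 33, 36, 42, 68, 81]


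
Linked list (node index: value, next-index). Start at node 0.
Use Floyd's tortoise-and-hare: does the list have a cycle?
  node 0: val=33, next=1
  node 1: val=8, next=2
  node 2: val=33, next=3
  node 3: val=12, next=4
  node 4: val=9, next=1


Floyd's tortoise (slow, +1) and hare (fast, +2):
  init: slow=0, fast=0
  step 1: slow=1, fast=2
  step 2: slow=2, fast=4
  step 3: slow=3, fast=2
  step 4: slow=4, fast=4
  slow == fast at node 4: cycle detected

Cycle: yes


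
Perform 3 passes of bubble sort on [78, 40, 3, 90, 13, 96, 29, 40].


Initial: [78, 40, 3, 90, 13, 96, 29, 40]
Pass 1: [40, 3, 78, 13, 90, 29, 40, 96] (5 swaps)
Pass 2: [3, 40, 13, 78, 29, 40, 90, 96] (4 swaps)
Pass 3: [3, 13, 40, 29, 40, 78, 90, 96] (3 swaps)

After 3 passes: [3, 13, 40, 29, 40, 78, 90, 96]


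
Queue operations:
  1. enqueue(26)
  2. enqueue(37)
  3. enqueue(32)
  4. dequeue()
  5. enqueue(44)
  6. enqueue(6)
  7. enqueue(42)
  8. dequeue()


enqueue(26) -> [26]
enqueue(37) -> [26, 37]
enqueue(32) -> [26, 37, 32]
dequeue()->26, [37, 32]
enqueue(44) -> [37, 32, 44]
enqueue(6) -> [37, 32, 44, 6]
enqueue(42) -> [37, 32, 44, 6, 42]
dequeue()->37, [32, 44, 6, 42]

Final queue: [32, 44, 6, 42]


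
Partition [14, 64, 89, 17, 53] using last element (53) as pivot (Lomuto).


Pivot: 53
  14 <= 53: advance i (no swap)
  17 <= 53: swap -> [14, 17, 89, 64, 53]
Place pivot at 2: [14, 17, 53, 64, 89]

Partitioned: [14, 17, 53, 64, 89]


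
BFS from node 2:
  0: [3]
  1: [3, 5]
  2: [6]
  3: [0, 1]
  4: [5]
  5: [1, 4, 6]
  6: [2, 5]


Visit 2, enqueue [6]
Visit 6, enqueue [5]
Visit 5, enqueue [1, 4]
Visit 1, enqueue [3]
Visit 4, enqueue []
Visit 3, enqueue [0]
Visit 0, enqueue []

BFS order: [2, 6, 5, 1, 4, 3, 0]


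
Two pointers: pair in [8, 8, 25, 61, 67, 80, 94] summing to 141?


lo=0(8)+hi=6(94)=102
lo=1(8)+hi=6(94)=102
lo=2(25)+hi=6(94)=119
lo=3(61)+hi=6(94)=155
lo=3(61)+hi=5(80)=141

Yes: 61+80=141


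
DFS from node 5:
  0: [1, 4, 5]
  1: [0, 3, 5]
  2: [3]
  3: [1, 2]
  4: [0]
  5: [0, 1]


Visit 5, push [1, 0]
Visit 0, push [4, 1]
Visit 1, push [3]
Visit 3, push [2]
Visit 2, push []
Visit 4, push []

DFS order: [5, 0, 1, 3, 2, 4]


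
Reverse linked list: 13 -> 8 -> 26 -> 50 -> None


Step 1: curr=13, set curr.next=prev(None) | reversed so far: 13
Step 2: curr=8, set curr.next=prev(13) | reversed so far: 8 -> 13
Step 3: curr=26, set curr.next=prev(8) | reversed so far: 26 -> 8 -> 13
Step 4: curr=50, set curr.next=prev(26) | reversed so far: 50 -> 26 -> 8 -> 13

50 -> 26 -> 8 -> 13 -> None


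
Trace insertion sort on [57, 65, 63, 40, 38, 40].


Initial: [57, 65, 63, 40, 38, 40]
Insert 65: [57, 65, 63, 40, 38, 40]
Insert 63: [57, 63, 65, 40, 38, 40]
Insert 40: [40, 57, 63, 65, 38, 40]
Insert 38: [38, 40, 57, 63, 65, 40]
Insert 40: [38, 40, 40, 57, 63, 65]

Sorted: [38, 40, 40, 57, 63, 65]


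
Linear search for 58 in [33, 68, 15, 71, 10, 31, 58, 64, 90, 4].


i=0: 33!=58
i=1: 68!=58
i=2: 15!=58
i=3: 71!=58
i=4: 10!=58
i=5: 31!=58
i=6: 58==58 found!

Found at 6, 7 comps


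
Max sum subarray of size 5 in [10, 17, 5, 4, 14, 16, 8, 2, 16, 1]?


[0:5]: 50
[1:6]: 56
[2:7]: 47
[3:8]: 44
[4:9]: 56
[5:10]: 43

Max: 56 at [1:6]


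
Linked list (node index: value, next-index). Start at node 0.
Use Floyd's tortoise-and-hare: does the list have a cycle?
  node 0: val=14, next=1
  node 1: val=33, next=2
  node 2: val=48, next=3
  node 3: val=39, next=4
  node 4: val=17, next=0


Floyd's tortoise (slow, +1) and hare (fast, +2):
  init: slow=0, fast=0
  step 1: slow=1, fast=2
  step 2: slow=2, fast=4
  step 3: slow=3, fast=1
  step 4: slow=4, fast=3
  step 5: slow=0, fast=0
  slow == fast at node 0: cycle detected

Cycle: yes


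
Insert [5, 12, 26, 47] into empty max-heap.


Insert 5: [5]
Insert 12: [12, 5]
Insert 26: [26, 5, 12]
Insert 47: [47, 26, 12, 5]

Final heap: [47, 26, 12, 5]


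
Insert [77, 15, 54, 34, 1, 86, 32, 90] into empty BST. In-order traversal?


Insert 77: root
Insert 15: L from 77
Insert 54: L from 77 -> R from 15
Insert 34: L from 77 -> R from 15 -> L from 54
Insert 1: L from 77 -> L from 15
Insert 86: R from 77
Insert 32: L from 77 -> R from 15 -> L from 54 -> L from 34
Insert 90: R from 77 -> R from 86

In-order: [1, 15, 32, 34, 54, 77, 86, 90]


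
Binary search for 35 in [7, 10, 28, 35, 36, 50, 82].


Step 1: lo=0, hi=6, mid=3, val=35

Found at index 3


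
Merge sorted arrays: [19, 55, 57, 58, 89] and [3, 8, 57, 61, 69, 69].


Take 3 from B
Take 8 from B
Take 19 from A
Take 55 from A
Take 57 from A
Take 57 from B
Take 58 from A
Take 61 from B
Take 69 from B
Take 69 from B

Merged: [3, 8, 19, 55, 57, 57, 58, 61, 69, 69, 89]


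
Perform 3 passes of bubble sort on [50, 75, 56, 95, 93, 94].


Initial: [50, 75, 56, 95, 93, 94]
Pass 1: [50, 56, 75, 93, 94, 95] (3 swaps)
Pass 2: [50, 56, 75, 93, 94, 95] (0 swaps)
Pass 3: [50, 56, 75, 93, 94, 95] (0 swaps)

After 3 passes: [50, 56, 75, 93, 94, 95]


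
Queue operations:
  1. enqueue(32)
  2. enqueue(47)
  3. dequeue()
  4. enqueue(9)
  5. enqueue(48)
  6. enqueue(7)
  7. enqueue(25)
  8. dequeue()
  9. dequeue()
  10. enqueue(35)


enqueue(32) -> [32]
enqueue(47) -> [32, 47]
dequeue()->32, [47]
enqueue(9) -> [47, 9]
enqueue(48) -> [47, 9, 48]
enqueue(7) -> [47, 9, 48, 7]
enqueue(25) -> [47, 9, 48, 7, 25]
dequeue()->47, [9, 48, 7, 25]
dequeue()->9, [48, 7, 25]
enqueue(35) -> [48, 7, 25, 35]

Final queue: [48, 7, 25, 35]


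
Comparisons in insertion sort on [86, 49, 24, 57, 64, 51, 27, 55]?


Algorithm: insertion sort
Input: [86, 49, 24, 57, 64, 51, 27, 55]
Sorted: [24, 27, 49, 51, 55, 57, 64, 86]

21


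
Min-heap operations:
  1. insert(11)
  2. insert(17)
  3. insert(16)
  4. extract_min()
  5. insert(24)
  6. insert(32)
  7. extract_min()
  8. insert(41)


insert(11) -> [11]
insert(17) -> [11, 17]
insert(16) -> [11, 17, 16]
extract_min()->11, [16, 17]
insert(24) -> [16, 17, 24]
insert(32) -> [16, 17, 24, 32]
extract_min()->16, [17, 32, 24]
insert(41) -> [17, 32, 24, 41]

Final heap: [17, 32, 24, 41]


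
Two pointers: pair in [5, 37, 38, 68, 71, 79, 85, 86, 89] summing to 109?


lo=0(5)+hi=8(89)=94
lo=1(37)+hi=8(89)=126
lo=1(37)+hi=7(86)=123
lo=1(37)+hi=6(85)=122
lo=1(37)+hi=5(79)=116
lo=1(37)+hi=4(71)=108
lo=2(38)+hi=4(71)=109

Yes: 38+71=109


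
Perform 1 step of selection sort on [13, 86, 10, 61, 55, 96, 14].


Initial: [13, 86, 10, 61, 55, 96, 14]
Step 1: min=10 at 2
  Swap: [10, 86, 13, 61, 55, 96, 14]

After 1 step: [10, 86, 13, 61, 55, 96, 14]


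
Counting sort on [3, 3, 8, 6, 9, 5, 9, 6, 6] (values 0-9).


Input: [3, 3, 8, 6, 9, 5, 9, 6, 6]
Counts: [0, 0, 0, 2, 0, 1, 3, 0, 1, 2]

Sorted: [3, 3, 5, 6, 6, 6, 8, 9, 9]


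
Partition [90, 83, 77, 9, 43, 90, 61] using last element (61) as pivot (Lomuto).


Pivot: 61
  9 <= 61: swap -> [9, 83, 77, 90, 43, 90, 61]
  43 <= 61: swap -> [9, 43, 77, 90, 83, 90, 61]
Place pivot at 2: [9, 43, 61, 90, 83, 90, 77]

Partitioned: [9, 43, 61, 90, 83, 90, 77]


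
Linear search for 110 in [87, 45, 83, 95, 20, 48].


i=0: 87!=110
i=1: 45!=110
i=2: 83!=110
i=3: 95!=110
i=4: 20!=110
i=5: 48!=110

Not found, 6 comps


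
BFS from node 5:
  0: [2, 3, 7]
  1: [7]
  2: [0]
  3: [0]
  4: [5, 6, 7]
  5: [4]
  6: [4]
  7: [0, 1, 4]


Visit 5, enqueue [4]
Visit 4, enqueue [6, 7]
Visit 6, enqueue []
Visit 7, enqueue [0, 1]
Visit 0, enqueue [2, 3]
Visit 1, enqueue []
Visit 2, enqueue []
Visit 3, enqueue []

BFS order: [5, 4, 6, 7, 0, 1, 2, 3]


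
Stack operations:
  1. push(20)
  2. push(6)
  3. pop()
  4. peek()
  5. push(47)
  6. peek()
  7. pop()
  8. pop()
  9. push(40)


push(20) -> [20]
push(6) -> [20, 6]
pop()->6, [20]
peek()->20
push(47) -> [20, 47]
peek()->47
pop()->47, [20]
pop()->20, []
push(40) -> [40]

Final stack: [40]


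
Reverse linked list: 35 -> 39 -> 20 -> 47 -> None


Step 1: curr=35, set curr.next=prev(None) | reversed so far: 35
Step 2: curr=39, set curr.next=prev(35) | reversed so far: 39 -> 35
Step 3: curr=20, set curr.next=prev(39) | reversed so far: 20 -> 39 -> 35
Step 4: curr=47, set curr.next=prev(20) | reversed so far: 47 -> 20 -> 39 -> 35

47 -> 20 -> 39 -> 35 -> None


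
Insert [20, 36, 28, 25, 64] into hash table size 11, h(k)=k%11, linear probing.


Insert 20: h=9 -> slot 9
Insert 36: h=3 -> slot 3
Insert 28: h=6 -> slot 6
Insert 25: h=3, 1 probes -> slot 4
Insert 64: h=9, 1 probes -> slot 10

Table: [None, None, None, 36, 25, None, 28, None, None, 20, 64]


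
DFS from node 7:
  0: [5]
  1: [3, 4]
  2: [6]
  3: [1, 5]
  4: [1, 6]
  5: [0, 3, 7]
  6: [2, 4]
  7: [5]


Visit 7, push [5]
Visit 5, push [3, 0]
Visit 0, push []
Visit 3, push [1]
Visit 1, push [4]
Visit 4, push [6]
Visit 6, push [2]
Visit 2, push []

DFS order: [7, 5, 0, 3, 1, 4, 6, 2]


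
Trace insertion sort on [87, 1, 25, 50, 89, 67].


Initial: [87, 1, 25, 50, 89, 67]
Insert 1: [1, 87, 25, 50, 89, 67]
Insert 25: [1, 25, 87, 50, 89, 67]
Insert 50: [1, 25, 50, 87, 89, 67]
Insert 89: [1, 25, 50, 87, 89, 67]
Insert 67: [1, 25, 50, 67, 87, 89]

Sorted: [1, 25, 50, 67, 87, 89]


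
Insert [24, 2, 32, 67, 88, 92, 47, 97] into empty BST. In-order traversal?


Insert 24: root
Insert 2: L from 24
Insert 32: R from 24
Insert 67: R from 24 -> R from 32
Insert 88: R from 24 -> R from 32 -> R from 67
Insert 92: R from 24 -> R from 32 -> R from 67 -> R from 88
Insert 47: R from 24 -> R from 32 -> L from 67
Insert 97: R from 24 -> R from 32 -> R from 67 -> R from 88 -> R from 92

In-order: [2, 24, 32, 47, 67, 88, 92, 97]


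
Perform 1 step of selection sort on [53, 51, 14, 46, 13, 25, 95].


Initial: [53, 51, 14, 46, 13, 25, 95]
Step 1: min=13 at 4
  Swap: [13, 51, 14, 46, 53, 25, 95]

After 1 step: [13, 51, 14, 46, 53, 25, 95]


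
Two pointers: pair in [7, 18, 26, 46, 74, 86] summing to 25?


lo=0(7)+hi=5(86)=93
lo=0(7)+hi=4(74)=81
lo=0(7)+hi=3(46)=53
lo=0(7)+hi=2(26)=33
lo=0(7)+hi=1(18)=25

Yes: 7+18=25


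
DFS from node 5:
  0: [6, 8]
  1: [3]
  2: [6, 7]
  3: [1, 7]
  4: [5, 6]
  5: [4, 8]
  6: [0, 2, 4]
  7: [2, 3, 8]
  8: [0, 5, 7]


Visit 5, push [8, 4]
Visit 4, push [6]
Visit 6, push [2, 0]
Visit 0, push [8]
Visit 8, push [7]
Visit 7, push [3, 2]
Visit 2, push []
Visit 3, push [1]
Visit 1, push []

DFS order: [5, 4, 6, 0, 8, 7, 2, 3, 1]


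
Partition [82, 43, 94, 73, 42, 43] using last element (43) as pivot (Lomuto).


Pivot: 43
  43 <= 43: swap -> [43, 82, 94, 73, 42, 43]
  42 <= 43: swap -> [43, 42, 94, 73, 82, 43]
Place pivot at 2: [43, 42, 43, 73, 82, 94]

Partitioned: [43, 42, 43, 73, 82, 94]


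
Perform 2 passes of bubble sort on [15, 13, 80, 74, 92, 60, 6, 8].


Initial: [15, 13, 80, 74, 92, 60, 6, 8]
Pass 1: [13, 15, 74, 80, 60, 6, 8, 92] (5 swaps)
Pass 2: [13, 15, 74, 60, 6, 8, 80, 92] (3 swaps)

After 2 passes: [13, 15, 74, 60, 6, 8, 80, 92]


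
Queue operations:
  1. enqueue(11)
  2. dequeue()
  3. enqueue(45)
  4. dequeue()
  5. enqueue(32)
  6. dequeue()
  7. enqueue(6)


enqueue(11) -> [11]
dequeue()->11, []
enqueue(45) -> [45]
dequeue()->45, []
enqueue(32) -> [32]
dequeue()->32, []
enqueue(6) -> [6]

Final queue: [6]


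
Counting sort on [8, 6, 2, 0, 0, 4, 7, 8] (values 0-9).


Input: [8, 6, 2, 0, 0, 4, 7, 8]
Counts: [2, 0, 1, 0, 1, 0, 1, 1, 2, 0]

Sorted: [0, 0, 2, 4, 6, 7, 8, 8]


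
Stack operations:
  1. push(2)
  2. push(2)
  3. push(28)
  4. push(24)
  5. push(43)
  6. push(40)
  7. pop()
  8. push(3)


push(2) -> [2]
push(2) -> [2, 2]
push(28) -> [2, 2, 28]
push(24) -> [2, 2, 28, 24]
push(43) -> [2, 2, 28, 24, 43]
push(40) -> [2, 2, 28, 24, 43, 40]
pop()->40, [2, 2, 28, 24, 43]
push(3) -> [2, 2, 28, 24, 43, 3]

Final stack: [2, 2, 28, 24, 43, 3]


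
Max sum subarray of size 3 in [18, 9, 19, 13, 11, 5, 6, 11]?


[0:3]: 46
[1:4]: 41
[2:5]: 43
[3:6]: 29
[4:7]: 22
[5:8]: 22

Max: 46 at [0:3]


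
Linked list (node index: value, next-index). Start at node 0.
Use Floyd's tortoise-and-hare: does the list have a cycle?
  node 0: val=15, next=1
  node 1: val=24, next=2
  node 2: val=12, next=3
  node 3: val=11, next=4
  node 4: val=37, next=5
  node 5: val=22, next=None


Floyd's tortoise (slow, +1) and hare (fast, +2):
  init: slow=0, fast=0
  step 1: slow=1, fast=2
  step 2: slow=2, fast=4
  step 3: fast 4->5->None, no cycle

Cycle: no


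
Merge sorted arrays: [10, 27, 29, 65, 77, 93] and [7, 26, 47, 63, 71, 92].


Take 7 from B
Take 10 from A
Take 26 from B
Take 27 from A
Take 29 from A
Take 47 from B
Take 63 from B
Take 65 from A
Take 71 from B
Take 77 from A
Take 92 from B

Merged: [7, 10, 26, 27, 29, 47, 63, 65, 71, 77, 92, 93]


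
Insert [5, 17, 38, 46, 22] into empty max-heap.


Insert 5: [5]
Insert 17: [17, 5]
Insert 38: [38, 5, 17]
Insert 46: [46, 38, 17, 5]
Insert 22: [46, 38, 17, 5, 22]

Final heap: [46, 38, 17, 5, 22]


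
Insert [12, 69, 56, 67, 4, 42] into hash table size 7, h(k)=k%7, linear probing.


Insert 12: h=5 -> slot 5
Insert 69: h=6 -> slot 6
Insert 56: h=0 -> slot 0
Insert 67: h=4 -> slot 4
Insert 4: h=4, 4 probes -> slot 1
Insert 42: h=0, 2 probes -> slot 2

Table: [56, 4, 42, None, 67, 12, 69]


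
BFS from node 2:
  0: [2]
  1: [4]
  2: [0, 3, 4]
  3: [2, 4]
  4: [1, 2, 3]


Visit 2, enqueue [0, 3, 4]
Visit 0, enqueue []
Visit 3, enqueue []
Visit 4, enqueue [1]
Visit 1, enqueue []

BFS order: [2, 0, 3, 4, 1]


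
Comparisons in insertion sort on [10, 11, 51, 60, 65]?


Algorithm: insertion sort
Input: [10, 11, 51, 60, 65]
Sorted: [10, 11, 51, 60, 65]

4


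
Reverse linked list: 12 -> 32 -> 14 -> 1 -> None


Step 1: curr=12, set curr.next=prev(None) | reversed so far: 12
Step 2: curr=32, set curr.next=prev(12) | reversed so far: 32 -> 12
Step 3: curr=14, set curr.next=prev(32) | reversed so far: 14 -> 32 -> 12
Step 4: curr=1, set curr.next=prev(14) | reversed so far: 1 -> 14 -> 32 -> 12

1 -> 14 -> 32 -> 12 -> None


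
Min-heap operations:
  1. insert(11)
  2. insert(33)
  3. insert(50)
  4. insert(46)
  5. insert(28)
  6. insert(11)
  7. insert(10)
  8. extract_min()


insert(11) -> [11]
insert(33) -> [11, 33]
insert(50) -> [11, 33, 50]
insert(46) -> [11, 33, 50, 46]
insert(28) -> [11, 28, 50, 46, 33]
insert(11) -> [11, 28, 11, 46, 33, 50]
insert(10) -> [10, 28, 11, 46, 33, 50, 11]
extract_min()->10, [11, 28, 11, 46, 33, 50]

Final heap: [11, 28, 11, 46, 33, 50]


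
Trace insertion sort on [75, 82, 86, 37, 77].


Initial: [75, 82, 86, 37, 77]
Insert 82: [75, 82, 86, 37, 77]
Insert 86: [75, 82, 86, 37, 77]
Insert 37: [37, 75, 82, 86, 77]
Insert 77: [37, 75, 77, 82, 86]

Sorted: [37, 75, 77, 82, 86]


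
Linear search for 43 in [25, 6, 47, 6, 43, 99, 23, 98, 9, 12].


i=0: 25!=43
i=1: 6!=43
i=2: 47!=43
i=3: 6!=43
i=4: 43==43 found!

Found at 4, 5 comps


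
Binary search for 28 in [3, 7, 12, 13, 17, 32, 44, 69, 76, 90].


Step 1: lo=0, hi=9, mid=4, val=17
Step 2: lo=5, hi=9, mid=7, val=69
Step 3: lo=5, hi=6, mid=5, val=32

Not found


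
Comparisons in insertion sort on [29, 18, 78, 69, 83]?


Algorithm: insertion sort
Input: [29, 18, 78, 69, 83]
Sorted: [18, 29, 69, 78, 83]

5


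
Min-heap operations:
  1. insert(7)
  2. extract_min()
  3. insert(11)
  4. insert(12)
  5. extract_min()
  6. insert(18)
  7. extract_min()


insert(7) -> [7]
extract_min()->7, []
insert(11) -> [11]
insert(12) -> [11, 12]
extract_min()->11, [12]
insert(18) -> [12, 18]
extract_min()->12, [18]

Final heap: [18]


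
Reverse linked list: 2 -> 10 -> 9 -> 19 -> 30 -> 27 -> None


Step 1: curr=2, set curr.next=prev(None) | reversed so far: 2
Step 2: curr=10, set curr.next=prev(2) | reversed so far: 10 -> 2
Step 3: curr=9, set curr.next=prev(10) | reversed so far: 9 -> 10 -> 2
Step 4: curr=19, set curr.next=prev(9) | reversed so far: 19 -> 9 -> 10 -> 2
Step 5: curr=30, set curr.next=prev(19) | reversed so far: 30 -> 19 -> 9 -> 10 -> 2
Step 6: curr=27, set curr.next=prev(30) | reversed so far: 27 -> 30 -> 19 -> 9 -> 10 -> 2

27 -> 30 -> 19 -> 9 -> 10 -> 2 -> None


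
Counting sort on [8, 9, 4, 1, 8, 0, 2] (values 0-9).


Input: [8, 9, 4, 1, 8, 0, 2]
Counts: [1, 1, 1, 0, 1, 0, 0, 0, 2, 1]

Sorted: [0, 1, 2, 4, 8, 8, 9]


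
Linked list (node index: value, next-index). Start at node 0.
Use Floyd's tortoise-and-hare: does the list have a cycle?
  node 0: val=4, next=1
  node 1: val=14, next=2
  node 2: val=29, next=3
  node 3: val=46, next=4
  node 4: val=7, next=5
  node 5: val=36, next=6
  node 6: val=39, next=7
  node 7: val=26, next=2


Floyd's tortoise (slow, +1) and hare (fast, +2):
  init: slow=0, fast=0
  step 1: slow=1, fast=2
  step 2: slow=2, fast=4
  step 3: slow=3, fast=6
  step 4: slow=4, fast=2
  step 5: slow=5, fast=4
  step 6: slow=6, fast=6
  slow == fast at node 6: cycle detected

Cycle: yes


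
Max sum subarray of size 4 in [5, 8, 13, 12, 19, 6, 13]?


[0:4]: 38
[1:5]: 52
[2:6]: 50
[3:7]: 50

Max: 52 at [1:5]


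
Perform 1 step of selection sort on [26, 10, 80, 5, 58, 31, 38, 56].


Initial: [26, 10, 80, 5, 58, 31, 38, 56]
Step 1: min=5 at 3
  Swap: [5, 10, 80, 26, 58, 31, 38, 56]

After 1 step: [5, 10, 80, 26, 58, 31, 38, 56]


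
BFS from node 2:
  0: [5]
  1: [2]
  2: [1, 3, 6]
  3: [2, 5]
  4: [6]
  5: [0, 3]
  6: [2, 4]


Visit 2, enqueue [1, 3, 6]
Visit 1, enqueue []
Visit 3, enqueue [5]
Visit 6, enqueue [4]
Visit 5, enqueue [0]
Visit 4, enqueue []
Visit 0, enqueue []

BFS order: [2, 1, 3, 6, 5, 4, 0]


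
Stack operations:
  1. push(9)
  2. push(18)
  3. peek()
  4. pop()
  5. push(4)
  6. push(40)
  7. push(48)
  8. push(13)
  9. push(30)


push(9) -> [9]
push(18) -> [9, 18]
peek()->18
pop()->18, [9]
push(4) -> [9, 4]
push(40) -> [9, 4, 40]
push(48) -> [9, 4, 40, 48]
push(13) -> [9, 4, 40, 48, 13]
push(30) -> [9, 4, 40, 48, 13, 30]

Final stack: [9, 4, 40, 48, 13, 30]


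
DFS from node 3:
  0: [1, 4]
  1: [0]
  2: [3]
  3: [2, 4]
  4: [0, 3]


Visit 3, push [4, 2]
Visit 2, push []
Visit 4, push [0]
Visit 0, push [1]
Visit 1, push []

DFS order: [3, 2, 4, 0, 1]


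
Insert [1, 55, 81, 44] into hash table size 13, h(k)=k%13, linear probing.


Insert 1: h=1 -> slot 1
Insert 55: h=3 -> slot 3
Insert 81: h=3, 1 probes -> slot 4
Insert 44: h=5 -> slot 5

Table: [None, 1, None, 55, 81, 44, None, None, None, None, None, None, None]


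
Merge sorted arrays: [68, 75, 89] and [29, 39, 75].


Take 29 from B
Take 39 from B
Take 68 from A
Take 75 from A
Take 75 from B

Merged: [29, 39, 68, 75, 75, 89]


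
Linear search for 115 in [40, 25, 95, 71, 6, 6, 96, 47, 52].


i=0: 40!=115
i=1: 25!=115
i=2: 95!=115
i=3: 71!=115
i=4: 6!=115
i=5: 6!=115
i=6: 96!=115
i=7: 47!=115
i=8: 52!=115

Not found, 9 comps


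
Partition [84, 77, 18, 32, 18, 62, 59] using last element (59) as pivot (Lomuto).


Pivot: 59
  18 <= 59: swap -> [18, 77, 84, 32, 18, 62, 59]
  32 <= 59: swap -> [18, 32, 84, 77, 18, 62, 59]
  18 <= 59: swap -> [18, 32, 18, 77, 84, 62, 59]
Place pivot at 3: [18, 32, 18, 59, 84, 62, 77]

Partitioned: [18, 32, 18, 59, 84, 62, 77]


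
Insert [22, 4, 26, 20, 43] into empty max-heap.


Insert 22: [22]
Insert 4: [22, 4]
Insert 26: [26, 4, 22]
Insert 20: [26, 20, 22, 4]
Insert 43: [43, 26, 22, 4, 20]

Final heap: [43, 26, 22, 4, 20]


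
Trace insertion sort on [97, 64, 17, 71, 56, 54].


Initial: [97, 64, 17, 71, 56, 54]
Insert 64: [64, 97, 17, 71, 56, 54]
Insert 17: [17, 64, 97, 71, 56, 54]
Insert 71: [17, 64, 71, 97, 56, 54]
Insert 56: [17, 56, 64, 71, 97, 54]
Insert 54: [17, 54, 56, 64, 71, 97]

Sorted: [17, 54, 56, 64, 71, 97]


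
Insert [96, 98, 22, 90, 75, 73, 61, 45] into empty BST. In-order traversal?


Insert 96: root
Insert 98: R from 96
Insert 22: L from 96
Insert 90: L from 96 -> R from 22
Insert 75: L from 96 -> R from 22 -> L from 90
Insert 73: L from 96 -> R from 22 -> L from 90 -> L from 75
Insert 61: L from 96 -> R from 22 -> L from 90 -> L from 75 -> L from 73
Insert 45: L from 96 -> R from 22 -> L from 90 -> L from 75 -> L from 73 -> L from 61

In-order: [22, 45, 61, 73, 75, 90, 96, 98]


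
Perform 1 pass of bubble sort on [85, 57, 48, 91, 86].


Initial: [85, 57, 48, 91, 86]
Pass 1: [57, 48, 85, 86, 91] (3 swaps)

After 1 pass: [57, 48, 85, 86, 91]


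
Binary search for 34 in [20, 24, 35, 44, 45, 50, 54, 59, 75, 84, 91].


Step 1: lo=0, hi=10, mid=5, val=50
Step 2: lo=0, hi=4, mid=2, val=35
Step 3: lo=0, hi=1, mid=0, val=20
Step 4: lo=1, hi=1, mid=1, val=24

Not found


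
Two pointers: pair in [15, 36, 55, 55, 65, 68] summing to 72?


lo=0(15)+hi=5(68)=83
lo=0(15)+hi=4(65)=80
lo=0(15)+hi=3(55)=70
lo=1(36)+hi=3(55)=91
lo=1(36)+hi=2(55)=91

No pair found


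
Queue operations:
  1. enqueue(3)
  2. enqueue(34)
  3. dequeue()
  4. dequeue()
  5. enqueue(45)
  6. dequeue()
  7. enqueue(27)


enqueue(3) -> [3]
enqueue(34) -> [3, 34]
dequeue()->3, [34]
dequeue()->34, []
enqueue(45) -> [45]
dequeue()->45, []
enqueue(27) -> [27]

Final queue: [27]


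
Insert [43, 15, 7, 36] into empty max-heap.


Insert 43: [43]
Insert 15: [43, 15]
Insert 7: [43, 15, 7]
Insert 36: [43, 36, 7, 15]

Final heap: [43, 36, 7, 15]


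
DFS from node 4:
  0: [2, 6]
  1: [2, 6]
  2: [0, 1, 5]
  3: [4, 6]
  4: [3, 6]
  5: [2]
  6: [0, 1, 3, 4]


Visit 4, push [6, 3]
Visit 3, push [6]
Visit 6, push [1, 0]
Visit 0, push [2]
Visit 2, push [5, 1]
Visit 1, push []
Visit 5, push []

DFS order: [4, 3, 6, 0, 2, 1, 5]


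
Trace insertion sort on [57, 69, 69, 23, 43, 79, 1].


Initial: [57, 69, 69, 23, 43, 79, 1]
Insert 69: [57, 69, 69, 23, 43, 79, 1]
Insert 69: [57, 69, 69, 23, 43, 79, 1]
Insert 23: [23, 57, 69, 69, 43, 79, 1]
Insert 43: [23, 43, 57, 69, 69, 79, 1]
Insert 79: [23, 43, 57, 69, 69, 79, 1]
Insert 1: [1, 23, 43, 57, 69, 69, 79]

Sorted: [1, 23, 43, 57, 69, 69, 79]


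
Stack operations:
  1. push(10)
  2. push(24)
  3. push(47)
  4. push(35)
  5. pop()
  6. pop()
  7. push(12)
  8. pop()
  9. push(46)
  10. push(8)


push(10) -> [10]
push(24) -> [10, 24]
push(47) -> [10, 24, 47]
push(35) -> [10, 24, 47, 35]
pop()->35, [10, 24, 47]
pop()->47, [10, 24]
push(12) -> [10, 24, 12]
pop()->12, [10, 24]
push(46) -> [10, 24, 46]
push(8) -> [10, 24, 46, 8]

Final stack: [10, 24, 46, 8]


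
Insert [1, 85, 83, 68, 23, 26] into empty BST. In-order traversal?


Insert 1: root
Insert 85: R from 1
Insert 83: R from 1 -> L from 85
Insert 68: R from 1 -> L from 85 -> L from 83
Insert 23: R from 1 -> L from 85 -> L from 83 -> L from 68
Insert 26: R from 1 -> L from 85 -> L from 83 -> L from 68 -> R from 23

In-order: [1, 23, 26, 68, 83, 85]


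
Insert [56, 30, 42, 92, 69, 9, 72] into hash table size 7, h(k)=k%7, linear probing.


Insert 56: h=0 -> slot 0
Insert 30: h=2 -> slot 2
Insert 42: h=0, 1 probes -> slot 1
Insert 92: h=1, 2 probes -> slot 3
Insert 69: h=6 -> slot 6
Insert 9: h=2, 2 probes -> slot 4
Insert 72: h=2, 3 probes -> slot 5

Table: [56, 42, 30, 92, 9, 72, 69]


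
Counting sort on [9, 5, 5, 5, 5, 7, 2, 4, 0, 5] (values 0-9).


Input: [9, 5, 5, 5, 5, 7, 2, 4, 0, 5]
Counts: [1, 0, 1, 0, 1, 5, 0, 1, 0, 1]

Sorted: [0, 2, 4, 5, 5, 5, 5, 5, 7, 9]


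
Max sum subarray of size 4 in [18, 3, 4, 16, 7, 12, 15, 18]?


[0:4]: 41
[1:5]: 30
[2:6]: 39
[3:7]: 50
[4:8]: 52

Max: 52 at [4:8]


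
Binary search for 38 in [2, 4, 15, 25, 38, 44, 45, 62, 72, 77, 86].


Step 1: lo=0, hi=10, mid=5, val=44
Step 2: lo=0, hi=4, mid=2, val=15
Step 3: lo=3, hi=4, mid=3, val=25
Step 4: lo=4, hi=4, mid=4, val=38

Found at index 4


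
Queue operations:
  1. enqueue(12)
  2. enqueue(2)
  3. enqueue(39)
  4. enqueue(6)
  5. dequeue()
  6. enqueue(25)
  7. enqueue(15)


enqueue(12) -> [12]
enqueue(2) -> [12, 2]
enqueue(39) -> [12, 2, 39]
enqueue(6) -> [12, 2, 39, 6]
dequeue()->12, [2, 39, 6]
enqueue(25) -> [2, 39, 6, 25]
enqueue(15) -> [2, 39, 6, 25, 15]

Final queue: [2, 39, 6, 25, 15]


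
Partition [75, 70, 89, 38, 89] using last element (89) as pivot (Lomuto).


Pivot: 89
  75 <= 89: advance i (no swap)
  70 <= 89: advance i (no swap)
  89 <= 89: advance i (no swap)
  38 <= 89: advance i (no swap)
Place pivot at 4: [75, 70, 89, 38, 89]

Partitioned: [75, 70, 89, 38, 89]


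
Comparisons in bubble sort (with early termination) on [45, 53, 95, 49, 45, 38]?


Algorithm: bubble sort (with early termination)
Input: [45, 53, 95, 49, 45, 38]
Sorted: [38, 45, 45, 49, 53, 95]

15


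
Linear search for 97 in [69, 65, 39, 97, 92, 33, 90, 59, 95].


i=0: 69!=97
i=1: 65!=97
i=2: 39!=97
i=3: 97==97 found!

Found at 3, 4 comps


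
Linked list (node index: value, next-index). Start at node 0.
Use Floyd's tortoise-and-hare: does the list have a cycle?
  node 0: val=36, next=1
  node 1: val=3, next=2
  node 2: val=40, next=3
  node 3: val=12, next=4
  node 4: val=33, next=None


Floyd's tortoise (slow, +1) and hare (fast, +2):
  init: slow=0, fast=0
  step 1: slow=1, fast=2
  step 2: slow=2, fast=4
  step 3: fast -> None, no cycle

Cycle: no


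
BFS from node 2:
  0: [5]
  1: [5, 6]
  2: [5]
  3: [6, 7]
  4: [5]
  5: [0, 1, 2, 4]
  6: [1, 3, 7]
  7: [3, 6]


Visit 2, enqueue [5]
Visit 5, enqueue [0, 1, 4]
Visit 0, enqueue []
Visit 1, enqueue [6]
Visit 4, enqueue []
Visit 6, enqueue [3, 7]
Visit 3, enqueue []
Visit 7, enqueue []

BFS order: [2, 5, 0, 1, 4, 6, 3, 7]


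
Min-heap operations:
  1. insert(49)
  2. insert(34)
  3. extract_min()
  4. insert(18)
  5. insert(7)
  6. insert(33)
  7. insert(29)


insert(49) -> [49]
insert(34) -> [34, 49]
extract_min()->34, [49]
insert(18) -> [18, 49]
insert(7) -> [7, 49, 18]
insert(33) -> [7, 33, 18, 49]
insert(29) -> [7, 29, 18, 49, 33]

Final heap: [7, 29, 18, 49, 33]


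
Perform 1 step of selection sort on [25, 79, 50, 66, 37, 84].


Initial: [25, 79, 50, 66, 37, 84]
Step 1: min=25 at 0
  Swap: [25, 79, 50, 66, 37, 84]

After 1 step: [25, 79, 50, 66, 37, 84]


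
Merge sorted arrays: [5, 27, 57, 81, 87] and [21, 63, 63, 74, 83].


Take 5 from A
Take 21 from B
Take 27 from A
Take 57 from A
Take 63 from B
Take 63 from B
Take 74 from B
Take 81 from A
Take 83 from B

Merged: [5, 21, 27, 57, 63, 63, 74, 81, 83, 87]


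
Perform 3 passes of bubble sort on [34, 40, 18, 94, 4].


Initial: [34, 40, 18, 94, 4]
Pass 1: [34, 18, 40, 4, 94] (2 swaps)
Pass 2: [18, 34, 4, 40, 94] (2 swaps)
Pass 3: [18, 4, 34, 40, 94] (1 swaps)

After 3 passes: [18, 4, 34, 40, 94]


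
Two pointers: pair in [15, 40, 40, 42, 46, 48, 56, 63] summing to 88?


lo=0(15)+hi=7(63)=78
lo=1(40)+hi=7(63)=103
lo=1(40)+hi=6(56)=96
lo=1(40)+hi=5(48)=88

Yes: 40+48=88


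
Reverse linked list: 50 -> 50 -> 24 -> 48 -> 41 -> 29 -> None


Step 1: curr=50, set curr.next=prev(None) | reversed so far: 50
Step 2: curr=50, set curr.next=prev(50) | reversed so far: 50 -> 50
Step 3: curr=24, set curr.next=prev(50) | reversed so far: 24 -> 50 -> 50
Step 4: curr=48, set curr.next=prev(24) | reversed so far: 48 -> 24 -> 50 -> 50
Step 5: curr=41, set curr.next=prev(48) | reversed so far: 41 -> 48 -> 24 -> 50 -> 50
Step 6: curr=29, set curr.next=prev(41) | reversed so far: 29 -> 41 -> 48 -> 24 -> 50 -> 50

29 -> 41 -> 48 -> 24 -> 50 -> 50 -> None


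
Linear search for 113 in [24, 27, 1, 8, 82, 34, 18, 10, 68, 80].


i=0: 24!=113
i=1: 27!=113
i=2: 1!=113
i=3: 8!=113
i=4: 82!=113
i=5: 34!=113
i=6: 18!=113
i=7: 10!=113
i=8: 68!=113
i=9: 80!=113

Not found, 10 comps


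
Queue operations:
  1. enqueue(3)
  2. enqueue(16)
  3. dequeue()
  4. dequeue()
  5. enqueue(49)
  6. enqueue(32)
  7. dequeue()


enqueue(3) -> [3]
enqueue(16) -> [3, 16]
dequeue()->3, [16]
dequeue()->16, []
enqueue(49) -> [49]
enqueue(32) -> [49, 32]
dequeue()->49, [32]

Final queue: [32]


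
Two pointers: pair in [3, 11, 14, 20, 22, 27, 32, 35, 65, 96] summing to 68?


lo=0(3)+hi=9(96)=99
lo=0(3)+hi=8(65)=68

Yes: 3+65=68


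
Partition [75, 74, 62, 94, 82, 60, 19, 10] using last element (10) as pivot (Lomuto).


Pivot: 10
Place pivot at 0: [10, 74, 62, 94, 82, 60, 19, 75]

Partitioned: [10, 74, 62, 94, 82, 60, 19, 75]


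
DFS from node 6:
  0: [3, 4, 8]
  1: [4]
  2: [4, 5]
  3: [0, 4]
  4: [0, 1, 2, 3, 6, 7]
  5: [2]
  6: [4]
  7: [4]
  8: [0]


Visit 6, push [4]
Visit 4, push [7, 3, 2, 1, 0]
Visit 0, push [8, 3]
Visit 3, push []
Visit 8, push []
Visit 1, push []
Visit 2, push [5]
Visit 5, push []
Visit 7, push []

DFS order: [6, 4, 0, 3, 8, 1, 2, 5, 7]


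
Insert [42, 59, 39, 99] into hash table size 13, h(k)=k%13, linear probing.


Insert 42: h=3 -> slot 3
Insert 59: h=7 -> slot 7
Insert 39: h=0 -> slot 0
Insert 99: h=8 -> slot 8

Table: [39, None, None, 42, None, None, None, 59, 99, None, None, None, None]


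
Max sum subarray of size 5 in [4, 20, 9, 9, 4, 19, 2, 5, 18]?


[0:5]: 46
[1:6]: 61
[2:7]: 43
[3:8]: 39
[4:9]: 48

Max: 61 at [1:6]


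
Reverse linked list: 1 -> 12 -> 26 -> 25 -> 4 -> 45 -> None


Step 1: curr=1, set curr.next=prev(None) | reversed so far: 1
Step 2: curr=12, set curr.next=prev(1) | reversed so far: 12 -> 1
Step 3: curr=26, set curr.next=prev(12) | reversed so far: 26 -> 12 -> 1
Step 4: curr=25, set curr.next=prev(26) | reversed so far: 25 -> 26 -> 12 -> 1
Step 5: curr=4, set curr.next=prev(25) | reversed so far: 4 -> 25 -> 26 -> 12 -> 1
Step 6: curr=45, set curr.next=prev(4) | reversed so far: 45 -> 4 -> 25 -> 26 -> 12 -> 1

45 -> 4 -> 25 -> 26 -> 12 -> 1 -> None


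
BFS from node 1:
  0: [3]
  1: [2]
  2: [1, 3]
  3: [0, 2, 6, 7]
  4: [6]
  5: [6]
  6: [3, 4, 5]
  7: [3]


Visit 1, enqueue [2]
Visit 2, enqueue [3]
Visit 3, enqueue [0, 6, 7]
Visit 0, enqueue []
Visit 6, enqueue [4, 5]
Visit 7, enqueue []
Visit 4, enqueue []
Visit 5, enqueue []

BFS order: [1, 2, 3, 0, 6, 7, 4, 5]


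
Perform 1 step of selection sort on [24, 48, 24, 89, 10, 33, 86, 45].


Initial: [24, 48, 24, 89, 10, 33, 86, 45]
Step 1: min=10 at 4
  Swap: [10, 48, 24, 89, 24, 33, 86, 45]

After 1 step: [10, 48, 24, 89, 24, 33, 86, 45]


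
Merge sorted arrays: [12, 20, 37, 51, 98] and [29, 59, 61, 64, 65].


Take 12 from A
Take 20 from A
Take 29 from B
Take 37 from A
Take 51 from A
Take 59 from B
Take 61 from B
Take 64 from B
Take 65 from B

Merged: [12, 20, 29, 37, 51, 59, 61, 64, 65, 98]


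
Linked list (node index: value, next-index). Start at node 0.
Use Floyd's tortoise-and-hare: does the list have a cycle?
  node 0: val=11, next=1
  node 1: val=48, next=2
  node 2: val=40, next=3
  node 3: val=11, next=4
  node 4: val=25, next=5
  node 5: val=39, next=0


Floyd's tortoise (slow, +1) and hare (fast, +2):
  init: slow=0, fast=0
  step 1: slow=1, fast=2
  step 2: slow=2, fast=4
  step 3: slow=3, fast=0
  step 4: slow=4, fast=2
  step 5: slow=5, fast=4
  step 6: slow=0, fast=0
  slow == fast at node 0: cycle detected

Cycle: yes


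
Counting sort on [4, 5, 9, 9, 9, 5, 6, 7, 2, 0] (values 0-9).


Input: [4, 5, 9, 9, 9, 5, 6, 7, 2, 0]
Counts: [1, 0, 1, 0, 1, 2, 1, 1, 0, 3]

Sorted: [0, 2, 4, 5, 5, 6, 7, 9, 9, 9]


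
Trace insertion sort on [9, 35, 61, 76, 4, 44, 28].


Initial: [9, 35, 61, 76, 4, 44, 28]
Insert 35: [9, 35, 61, 76, 4, 44, 28]
Insert 61: [9, 35, 61, 76, 4, 44, 28]
Insert 76: [9, 35, 61, 76, 4, 44, 28]
Insert 4: [4, 9, 35, 61, 76, 44, 28]
Insert 44: [4, 9, 35, 44, 61, 76, 28]
Insert 28: [4, 9, 28, 35, 44, 61, 76]

Sorted: [4, 9, 28, 35, 44, 61, 76]


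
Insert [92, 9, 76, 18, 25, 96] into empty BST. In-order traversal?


Insert 92: root
Insert 9: L from 92
Insert 76: L from 92 -> R from 9
Insert 18: L from 92 -> R from 9 -> L from 76
Insert 25: L from 92 -> R from 9 -> L from 76 -> R from 18
Insert 96: R from 92

In-order: [9, 18, 25, 76, 92, 96]


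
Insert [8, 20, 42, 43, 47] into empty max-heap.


Insert 8: [8]
Insert 20: [20, 8]
Insert 42: [42, 8, 20]
Insert 43: [43, 42, 20, 8]
Insert 47: [47, 43, 20, 8, 42]

Final heap: [47, 43, 20, 8, 42]


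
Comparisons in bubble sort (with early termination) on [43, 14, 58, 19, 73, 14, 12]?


Algorithm: bubble sort (with early termination)
Input: [43, 14, 58, 19, 73, 14, 12]
Sorted: [12, 14, 14, 19, 43, 58, 73]

21


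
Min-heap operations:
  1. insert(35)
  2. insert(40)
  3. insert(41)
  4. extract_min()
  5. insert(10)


insert(35) -> [35]
insert(40) -> [35, 40]
insert(41) -> [35, 40, 41]
extract_min()->35, [40, 41]
insert(10) -> [10, 41, 40]

Final heap: [10, 41, 40]


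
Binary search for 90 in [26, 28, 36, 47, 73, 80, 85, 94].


Step 1: lo=0, hi=7, mid=3, val=47
Step 2: lo=4, hi=7, mid=5, val=80
Step 3: lo=6, hi=7, mid=6, val=85
Step 4: lo=7, hi=7, mid=7, val=94

Not found


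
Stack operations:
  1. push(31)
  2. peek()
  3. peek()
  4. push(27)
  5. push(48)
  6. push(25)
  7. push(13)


push(31) -> [31]
peek()->31
peek()->31
push(27) -> [31, 27]
push(48) -> [31, 27, 48]
push(25) -> [31, 27, 48, 25]
push(13) -> [31, 27, 48, 25, 13]

Final stack: [31, 27, 48, 25, 13]


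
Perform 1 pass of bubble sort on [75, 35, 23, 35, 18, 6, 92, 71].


Initial: [75, 35, 23, 35, 18, 6, 92, 71]
Pass 1: [35, 23, 35, 18, 6, 75, 71, 92] (6 swaps)

After 1 pass: [35, 23, 35, 18, 6, 75, 71, 92]


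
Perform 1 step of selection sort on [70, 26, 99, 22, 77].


Initial: [70, 26, 99, 22, 77]
Step 1: min=22 at 3
  Swap: [22, 26, 99, 70, 77]

After 1 step: [22, 26, 99, 70, 77]


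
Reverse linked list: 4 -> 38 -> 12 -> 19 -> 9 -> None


Step 1: curr=4, set curr.next=prev(None) | reversed so far: 4
Step 2: curr=38, set curr.next=prev(4) | reversed so far: 38 -> 4
Step 3: curr=12, set curr.next=prev(38) | reversed so far: 12 -> 38 -> 4
Step 4: curr=19, set curr.next=prev(12) | reversed so far: 19 -> 12 -> 38 -> 4
Step 5: curr=9, set curr.next=prev(19) | reversed so far: 9 -> 19 -> 12 -> 38 -> 4

9 -> 19 -> 12 -> 38 -> 4 -> None


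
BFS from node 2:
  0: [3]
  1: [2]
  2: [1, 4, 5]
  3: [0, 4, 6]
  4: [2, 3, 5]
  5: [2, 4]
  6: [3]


Visit 2, enqueue [1, 4, 5]
Visit 1, enqueue []
Visit 4, enqueue [3]
Visit 5, enqueue []
Visit 3, enqueue [0, 6]
Visit 0, enqueue []
Visit 6, enqueue []

BFS order: [2, 1, 4, 5, 3, 0, 6]


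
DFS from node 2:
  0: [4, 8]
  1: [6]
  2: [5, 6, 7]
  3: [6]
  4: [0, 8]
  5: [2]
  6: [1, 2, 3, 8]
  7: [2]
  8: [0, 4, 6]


Visit 2, push [7, 6, 5]
Visit 5, push []
Visit 6, push [8, 3, 1]
Visit 1, push []
Visit 3, push []
Visit 8, push [4, 0]
Visit 0, push [4]
Visit 4, push []
Visit 7, push []

DFS order: [2, 5, 6, 1, 3, 8, 0, 4, 7]


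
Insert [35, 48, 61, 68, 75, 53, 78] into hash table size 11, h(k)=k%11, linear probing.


Insert 35: h=2 -> slot 2
Insert 48: h=4 -> slot 4
Insert 61: h=6 -> slot 6
Insert 68: h=2, 1 probes -> slot 3
Insert 75: h=9 -> slot 9
Insert 53: h=9, 1 probes -> slot 10
Insert 78: h=1 -> slot 1

Table: [None, 78, 35, 68, 48, None, 61, None, None, 75, 53]


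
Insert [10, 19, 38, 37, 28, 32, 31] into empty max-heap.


Insert 10: [10]
Insert 19: [19, 10]
Insert 38: [38, 10, 19]
Insert 37: [38, 37, 19, 10]
Insert 28: [38, 37, 19, 10, 28]
Insert 32: [38, 37, 32, 10, 28, 19]
Insert 31: [38, 37, 32, 10, 28, 19, 31]

Final heap: [38, 37, 32, 10, 28, 19, 31]


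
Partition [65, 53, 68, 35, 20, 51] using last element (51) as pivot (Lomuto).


Pivot: 51
  35 <= 51: swap -> [35, 53, 68, 65, 20, 51]
  20 <= 51: swap -> [35, 20, 68, 65, 53, 51]
Place pivot at 2: [35, 20, 51, 65, 53, 68]

Partitioned: [35, 20, 51, 65, 53, 68]


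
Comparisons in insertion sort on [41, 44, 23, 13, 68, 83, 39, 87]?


Algorithm: insertion sort
Input: [41, 44, 23, 13, 68, 83, 39, 87]
Sorted: [13, 23, 39, 41, 44, 68, 83, 87]

14


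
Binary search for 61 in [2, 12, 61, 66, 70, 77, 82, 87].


Step 1: lo=0, hi=7, mid=3, val=66
Step 2: lo=0, hi=2, mid=1, val=12
Step 3: lo=2, hi=2, mid=2, val=61

Found at index 2


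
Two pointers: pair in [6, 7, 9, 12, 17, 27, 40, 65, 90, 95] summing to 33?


lo=0(6)+hi=9(95)=101
lo=0(6)+hi=8(90)=96
lo=0(6)+hi=7(65)=71
lo=0(6)+hi=6(40)=46
lo=0(6)+hi=5(27)=33

Yes: 6+27=33


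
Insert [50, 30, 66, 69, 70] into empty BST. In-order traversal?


Insert 50: root
Insert 30: L from 50
Insert 66: R from 50
Insert 69: R from 50 -> R from 66
Insert 70: R from 50 -> R from 66 -> R from 69

In-order: [30, 50, 66, 69, 70]


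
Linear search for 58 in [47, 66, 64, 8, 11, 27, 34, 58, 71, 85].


i=0: 47!=58
i=1: 66!=58
i=2: 64!=58
i=3: 8!=58
i=4: 11!=58
i=5: 27!=58
i=6: 34!=58
i=7: 58==58 found!

Found at 7, 8 comps


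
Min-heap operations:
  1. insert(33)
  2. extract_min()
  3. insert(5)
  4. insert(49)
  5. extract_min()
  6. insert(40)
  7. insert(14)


insert(33) -> [33]
extract_min()->33, []
insert(5) -> [5]
insert(49) -> [5, 49]
extract_min()->5, [49]
insert(40) -> [40, 49]
insert(14) -> [14, 49, 40]

Final heap: [14, 49, 40]


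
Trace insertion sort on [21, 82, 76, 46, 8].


Initial: [21, 82, 76, 46, 8]
Insert 82: [21, 82, 76, 46, 8]
Insert 76: [21, 76, 82, 46, 8]
Insert 46: [21, 46, 76, 82, 8]
Insert 8: [8, 21, 46, 76, 82]

Sorted: [8, 21, 46, 76, 82]


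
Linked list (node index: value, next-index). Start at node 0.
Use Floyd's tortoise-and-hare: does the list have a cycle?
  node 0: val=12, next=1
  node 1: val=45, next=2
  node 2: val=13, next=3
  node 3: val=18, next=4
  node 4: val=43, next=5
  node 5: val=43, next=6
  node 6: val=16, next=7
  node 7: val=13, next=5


Floyd's tortoise (slow, +1) and hare (fast, +2):
  init: slow=0, fast=0
  step 1: slow=1, fast=2
  step 2: slow=2, fast=4
  step 3: slow=3, fast=6
  step 4: slow=4, fast=5
  step 5: slow=5, fast=7
  step 6: slow=6, fast=6
  slow == fast at node 6: cycle detected

Cycle: yes
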